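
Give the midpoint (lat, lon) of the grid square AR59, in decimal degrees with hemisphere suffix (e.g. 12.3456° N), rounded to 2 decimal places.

89.50° N, 169.00° W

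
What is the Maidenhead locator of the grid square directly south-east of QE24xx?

QE34aw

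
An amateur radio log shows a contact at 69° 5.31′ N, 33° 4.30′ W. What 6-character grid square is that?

HP39lc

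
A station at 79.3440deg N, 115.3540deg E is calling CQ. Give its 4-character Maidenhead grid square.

Offset from 180°W / 90°S: lon 295.35°, lat 169.34°.
Field: lon ⌊295.35/20⌋ = 14 → O; lat ⌊169.34/10⌋ = 16 → Q.
Square: lon ⌊15.35/2⌋ = 7; lat ⌊9.34/1⌋ = 9.

OQ79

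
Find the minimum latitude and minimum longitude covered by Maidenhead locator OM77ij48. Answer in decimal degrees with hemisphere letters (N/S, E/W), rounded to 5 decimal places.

37.40833° N, 114.70000° E

Field O=14, M=12: +14·20° lon, +12·10° lat → SW at lon 100°, lat 30°.
Square 7, 7: +7·2° lon, +7·1° lat → SW at lon 114°, lat 37°.
Subsquare i=8, j=9: +8·0.0833333° lon, +9·0.0416667° lat → SW at lon 114.667°, lat 37.375°.
Extended square 4, 8: +4·0.00833333° lon, +8·0.00416667° lat → SW at lon 114.7°, lat 37.4083°.
latitude 37.40833° N, longitude 114.70000° E.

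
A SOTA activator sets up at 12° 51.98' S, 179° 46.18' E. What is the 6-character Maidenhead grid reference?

RH97vd

Add 180° to longitude and 90° to latitude: 359.7697, 77.1337.
Field: 359.7697/20 → 17 → R, 77.1337/10 → 7 → H; chars RH.
Square: 19.7697/2 → 9, 7.1337/1 → 7; chars 97.
Subsquare: 1.7697/0.0833333 → 21 → v, 0.1337/0.0416667 → 3 → d; chars vd.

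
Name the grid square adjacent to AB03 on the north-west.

Longitude square 0; −1 → -1, wraps to 9, carry into field.
Longitude field A = 0; −1 → -1, wraps to 17 = R, wrapping around the antimeridian.
Latitude square 3; +1 → 4.

RB94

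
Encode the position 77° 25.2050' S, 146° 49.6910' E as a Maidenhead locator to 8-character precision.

QB32jn99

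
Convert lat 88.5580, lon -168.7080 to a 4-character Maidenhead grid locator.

AR58

Add 180° to longitude and 90° to latitude: 11.29, 178.56.
Field (20°×10°, letters A–R): lon ⌊11.29/20⌋ = 0 → A; lat ⌊178.56/10⌋ = 17 → R.
Square (2°×1°, digits 0–9): lon ⌊11.29/2⌋ = 5; lat ⌊8.56/1⌋ = 8.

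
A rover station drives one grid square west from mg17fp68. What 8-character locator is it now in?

MG17fp58

Longitude extended square 6; −1 → 5.
The latitude characters are unchanged.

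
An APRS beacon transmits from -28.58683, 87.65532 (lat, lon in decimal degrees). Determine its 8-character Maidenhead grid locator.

Offset from 180°W / 90°S: lon 267.65532°, lat 61.41317°.
Field (20°×10°, letters A–R): lon ⌊267.65532/20⌋ = 13 → N; lat ⌊61.41317/10⌋ = 6 → G.
Square (2°×1°, digits 0–9): lon ⌊7.65532/2⌋ = 3; lat ⌊1.41317/1⌋ = 1.
Subsquare (5′×2.5′, letters a–x): lon ⌊1.65532/0.0833333⌋ = 19 → t; lat ⌊0.41317/0.0416667⌋ = 9 → j.
Extended square (30″×15″, digits 0–9): lon ⌊0.07199/0.00833333⌋ = 8; lat ⌊0.03817/0.00416667⌋ = 9.

NG31tj89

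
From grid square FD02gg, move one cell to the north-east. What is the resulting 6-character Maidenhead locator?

Longitude subsquare g = 6; +1 → 7 = h.
Latitude subsquare g = 6; +1 → 7 = h.

FD02hh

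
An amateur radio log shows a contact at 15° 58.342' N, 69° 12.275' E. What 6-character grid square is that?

MK45ox

Shift to the Maidenhead origin (180°W, 90°S): lon 249.2046, lat 105.9724.
Field: lon ⌊249.2046/20⌋ = 12 → M; lat ⌊105.9724/10⌋ = 10 → K.
Square: lon ⌊9.2046/2⌋ = 4; lat ⌊5.9724/1⌋ = 5.
Subsquare: lon ⌊1.2046/0.0833333⌋ = 14 → o; lat ⌊0.9724/0.0416667⌋ = 23 → x.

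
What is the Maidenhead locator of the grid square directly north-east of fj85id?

FJ85je

Longitude subsquare i = 8; +1 → 9 = j.
Latitude subsquare d = 3; +1 → 4 = e.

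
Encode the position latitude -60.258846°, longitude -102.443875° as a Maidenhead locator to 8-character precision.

DC89sr67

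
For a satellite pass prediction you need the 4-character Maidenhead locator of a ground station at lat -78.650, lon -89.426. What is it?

EB51

Shift to the Maidenhead origin (180°W, 90°S): lon 90.57, lat 11.35.
Field (20°×10°, letters A–R): lon ⌊90.57/20⌋ = 4 → E; lat ⌊11.35/10⌋ = 1 → B.
Square (2°×1°, digits 0–9): lon ⌊10.57/2⌋ = 5; lat ⌊1.35/1⌋ = 1.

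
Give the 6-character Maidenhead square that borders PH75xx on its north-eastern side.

Longitude subsquare x = 23; +1 → 24, wraps to 0 = a, carry into square.
Longitude square 7; +1 → 8.
Latitude subsquare x = 23; +1 → 24, wraps to 0 = a, carry into square.
Latitude square 5; +1 → 6.

PH86aa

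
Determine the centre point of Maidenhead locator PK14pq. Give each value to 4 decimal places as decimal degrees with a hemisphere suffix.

14.6875° N, 123.2917° E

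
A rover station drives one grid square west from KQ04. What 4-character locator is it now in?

Longitude square 0; −1 → -1, wraps to 9, carry into field.
Longitude field K = 10; −1 → 9 = J.
The latitude characters are unchanged.

JQ94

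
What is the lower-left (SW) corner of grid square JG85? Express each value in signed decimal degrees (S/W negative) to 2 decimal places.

-25.00, 16.00

Field J=9, G=6: +9·20° lon, +6·10° lat → SW at lon 0°, lat -30°.
Square 8, 5: +8·2° lon, +5·1° lat → SW at lon 16°, lat -25°.
latitude -25.00, longitude 16.00.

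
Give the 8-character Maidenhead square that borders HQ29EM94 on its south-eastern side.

HQ29fm03

Longitude extended square 9; +1 → 10, wraps to 0, carry into subsquare.
Longitude subsquare e = 4; +1 → 5 = f.
Latitude extended square 4; −1 → 3.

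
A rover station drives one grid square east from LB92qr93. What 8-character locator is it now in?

Longitude extended square 9; +1 → 10, wraps to 0, carry into subsquare.
Longitude subsquare q = 16; +1 → 17 = r.
The latitude characters are unchanged.

LB92rr03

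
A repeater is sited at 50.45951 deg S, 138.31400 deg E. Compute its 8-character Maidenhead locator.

PD99dm79

Shift to the Maidenhead origin (180°W, 90°S): lon 318.31400, lat 39.54049.
Field (20°×10°, letters A–R): lon ⌊318.31400/20⌋ = 15 → P; lat ⌊39.54049/10⌋ = 3 → D.
Square (2°×1°, digits 0–9): lon ⌊18.31400/2⌋ = 9; lat ⌊9.54049/1⌋ = 9.
Subsquare (5′×2.5′, letters a–x): lon ⌊0.31400/0.0833333⌋ = 3 → d; lat ⌊0.54049/0.0416667⌋ = 12 → m.
Extended square (30″×15″, digits 0–9): lon ⌊0.06400/0.00833333⌋ = 7; lat ⌊0.04049/0.00416667⌋ = 9.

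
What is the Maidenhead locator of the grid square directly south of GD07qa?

Latitude subsquare a = 0; −1 → -1, wraps to 23 = x, carry into square.
Latitude square 7; −1 → 6.
The longitude characters are unchanged.

GD06qx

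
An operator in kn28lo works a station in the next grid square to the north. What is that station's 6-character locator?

Latitude subsquare o = 14; +1 → 15 = p.
The longitude characters are unchanged.

KN28lp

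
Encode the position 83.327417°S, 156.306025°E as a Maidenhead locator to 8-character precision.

QA86dq61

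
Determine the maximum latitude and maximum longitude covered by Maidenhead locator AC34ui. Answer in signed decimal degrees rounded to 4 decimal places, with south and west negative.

-65.6250, -172.2500

Field A=0, C=2: +0·20° lon, +2·10° lat → SW at lon -180°, lat -70°.
Square 3, 4: +3·2° lon, +4·1° lat → SW at lon -174°, lat -66°.
Subsquare u=20, i=8: +20·0.0833333° lon, +8·0.0416667° lat → SW at lon -172.333°, lat -65.6667°.
Cell spans 0.0833333° lon × 0.0416667° lat. NE corner is SW corner plus one full cell.
latitude -65.6250, longitude -172.2500.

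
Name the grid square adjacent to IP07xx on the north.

IP08xa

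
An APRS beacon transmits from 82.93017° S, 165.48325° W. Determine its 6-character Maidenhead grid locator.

AA77gb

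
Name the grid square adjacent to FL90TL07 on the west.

Longitude extended square 0; −1 → -1, wraps to 9, carry into subsquare.
Longitude subsquare t = 19; −1 → 18 = s.
The latitude characters are unchanged.

FL90sl97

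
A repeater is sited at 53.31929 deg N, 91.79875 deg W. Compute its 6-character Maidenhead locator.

EO43ch

Shift to the Maidenhead origin (180°W, 90°S): lon 88.2013, lat 143.3193.
Field: 88.2013/20 → 4 → E, 143.3193/10 → 14 → O; chars EO.
Square: 8.2013/2 → 4, 3.3193/1 → 3; chars 43.
Subsquare: 0.2013/0.0833333 → 2 → c, 0.3193/0.0416667 → 7 → h; chars ch.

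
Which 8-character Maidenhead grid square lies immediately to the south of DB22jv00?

DB22ju09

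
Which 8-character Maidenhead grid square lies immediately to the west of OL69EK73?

OL69ek63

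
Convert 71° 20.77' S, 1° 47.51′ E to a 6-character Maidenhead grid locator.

JB08vp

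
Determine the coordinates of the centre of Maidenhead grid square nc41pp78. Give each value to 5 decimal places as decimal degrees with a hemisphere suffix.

68.33958° S, 89.31250° E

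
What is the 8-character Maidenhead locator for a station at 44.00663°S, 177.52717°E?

RE85sx38

Offset from 180°W / 90°S: lon 357.52717°, lat 45.99337°.
Field: lon ⌊357.52717/20⌋ = 17 → R; lat ⌊45.99337/10⌋ = 4 → E.
Square: lon ⌊17.52717/2⌋ = 8; lat ⌊5.99337/1⌋ = 5.
Subsquare: lon ⌊1.52717/0.0833333⌋ = 18 → s; lat ⌊0.99337/0.0416667⌋ = 23 → x.
Extended square: lon ⌊0.02717/0.00833333⌋ = 3; lat ⌊0.03504/0.00416667⌋ = 8.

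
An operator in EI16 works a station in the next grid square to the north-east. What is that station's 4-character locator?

EI27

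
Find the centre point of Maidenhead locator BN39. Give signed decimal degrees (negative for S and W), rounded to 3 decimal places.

Field B=1, N=13: +1·20° lon, +13·10° lat → SW at lon -160°, lat 40°.
Square 3, 9: +3·2° lon, +9·1° lat → SW at lon -154°, lat 49°.
Cell spans 2° lon × 1° lat. Centre is SW corner plus half of each.
latitude 49.500, longitude -153.000.

49.500, -153.000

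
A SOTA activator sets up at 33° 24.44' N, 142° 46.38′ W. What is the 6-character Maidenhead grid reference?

BM83oj

Shift to the Maidenhead origin (180°W, 90°S): lon 37.2270, lat 123.4073.
Field: lon ⌊37.2270/20⌋ = 1 → B; lat ⌊123.4073/10⌋ = 12 → M.
Square: lon ⌊17.2270/2⌋ = 8; lat ⌊3.4073/1⌋ = 3.
Subsquare: lon ⌊1.2270/0.0833333⌋ = 14 → o; lat ⌊0.4073/0.0416667⌋ = 9 → j.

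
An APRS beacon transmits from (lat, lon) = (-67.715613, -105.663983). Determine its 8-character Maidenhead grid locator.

Add 180° to longitude and 90° to latitude: 74.33602, 22.28439.
Field: lon ⌊74.33602/20⌋ = 3 → D; lat ⌊22.28439/10⌋ = 2 → C.
Square: lon ⌊14.33602/2⌋ = 7; lat ⌊2.28439/1⌋ = 2.
Subsquare: lon ⌊0.33602/0.0833333⌋ = 4 → e; lat ⌊0.28439/0.0416667⌋ = 6 → g.
Extended square: lon ⌊0.00268/0.00833333⌋ = 0; lat ⌊0.03439/0.00416667⌋ = 8.

DC72eg08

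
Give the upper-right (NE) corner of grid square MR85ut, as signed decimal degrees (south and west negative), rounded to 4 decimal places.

Field M=12, R=17: +12·20° lon, +17·10° lat → SW at lon 60°, lat 80°.
Square 8, 5: +8·2° lon, +5·1° lat → SW at lon 76°, lat 85°.
Subsquare u=20, t=19: +20·0.0833333° lon, +19·0.0416667° lat → SW at lon 77.6667°, lat 85.7917°.
Cell spans 0.0833333° lon × 0.0416667° lat. NE corner is SW corner plus one full cell.
latitude 85.8333, longitude 77.7500.

85.8333, 77.7500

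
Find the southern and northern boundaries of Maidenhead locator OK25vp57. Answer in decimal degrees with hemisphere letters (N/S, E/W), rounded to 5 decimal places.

15.65417° N, 15.65833° N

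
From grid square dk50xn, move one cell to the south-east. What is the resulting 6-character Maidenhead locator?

DK60am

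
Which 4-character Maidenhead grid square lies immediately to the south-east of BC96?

CC05

Longitude square 9; +1 → 10, wraps to 0, carry into field.
Longitude field B = 1; +1 → 2 = C.
Latitude square 6; −1 → 5.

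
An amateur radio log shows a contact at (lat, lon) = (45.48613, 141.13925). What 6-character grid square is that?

Shift to the Maidenhead origin (180°W, 90°S): lon 321.1393, lat 135.4861.
Field: 321.1393/20 → 16 → Q, 135.4861/10 → 13 → N; chars QN.
Square: 1.1393/2 → 0, 5.4861/1 → 5; chars 05.
Subsquare: 1.1393/0.0833333 → 13 → n, 0.4861/0.0416667 → 11 → l; chars nl.

QN05nl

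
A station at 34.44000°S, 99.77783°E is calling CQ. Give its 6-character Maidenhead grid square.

Offset from 180°W / 90°S: lon 279.7778°, lat 55.5600°.
Field: 279.7778/20 → 13 → N, 55.5600/10 → 5 → F; chars NF.
Square: 19.7778/2 → 9, 5.5600/1 → 5; chars 95.
Subsquare: 1.7778/0.0833333 → 21 → v, 0.5600/0.0416667 → 13 → n; chars vn.

NF95vn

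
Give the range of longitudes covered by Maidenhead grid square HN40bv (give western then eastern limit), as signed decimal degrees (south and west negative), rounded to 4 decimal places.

-31.9167, -31.8333

Field H=7, N=13: +7·20° lon, +13·10° lat → SW at lon -40°, lat 40°.
Square 4, 0: +4·2° lon, +0·1° lat → SW at lon -32°, lat 40°.
Subsquare b=1, v=21: +1·0.0833333° lon, +21·0.0416667° lat → SW at lon -31.9167°, lat 40.875°.
Cell spans 0.0833333° lon × 0.0416667° lat.
west -31.9167, east -31.8333.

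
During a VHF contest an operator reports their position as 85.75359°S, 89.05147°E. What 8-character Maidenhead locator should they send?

NA44mf69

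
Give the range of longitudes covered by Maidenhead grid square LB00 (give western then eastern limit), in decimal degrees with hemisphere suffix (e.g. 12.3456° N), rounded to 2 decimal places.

Field L=11, B=1: +11·20° lon, +1·10° lat → SW at lon 40°, lat -80°.
Square 0, 0: +0·2° lon, +0·1° lat → SW at lon 40°, lat -80°.
Cell spans 2° lon × 1° lat.
west 40.00° E, east 42.00° E.

40.00° E, 42.00° E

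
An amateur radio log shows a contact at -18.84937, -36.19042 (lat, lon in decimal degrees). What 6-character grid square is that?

Offset from 180°W / 90°S: lon 143.8096°, lat 71.1506°.
Field: 143.8096/20 → 7 → H, 71.1506/10 → 7 → H; chars HH.
Square: 3.8096/2 → 1, 1.1506/1 → 1; chars 11.
Subsquare: 1.8096/0.0833333 → 21 → v, 0.1506/0.0416667 → 3 → d; chars vd.

HH11vd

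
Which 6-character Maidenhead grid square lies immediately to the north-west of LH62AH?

Longitude subsquare a = 0; −1 → -1, wraps to 23 = x, carry into square.
Longitude square 6; −1 → 5.
Latitude subsquare h = 7; +1 → 8 = i.

LH52xi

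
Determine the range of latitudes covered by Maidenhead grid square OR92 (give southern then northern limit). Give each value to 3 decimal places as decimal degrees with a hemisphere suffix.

Field O=14, R=17: +14·20° lon, +17·10° lat → SW at lon 100°, lat 80°.
Square 9, 2: +9·2° lon, +2·1° lat → SW at lon 118°, lat 82°.
Cell spans 2° lon × 1° lat.
south 82.000° N, north 83.000° N.

82.000° N, 83.000° N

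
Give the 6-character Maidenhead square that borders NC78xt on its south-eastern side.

NC88as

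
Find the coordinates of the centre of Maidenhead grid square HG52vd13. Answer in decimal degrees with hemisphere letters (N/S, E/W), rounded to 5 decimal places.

Field H=7, G=6: +7·20° lon, +6·10° lat → SW at lon -40°, lat -30°.
Square 5, 2: +5·2° lon, +2·1° lat → SW at lon -30°, lat -28°.
Subsquare v=21, d=3: +21·0.0833333° lon, +3·0.0416667° lat → SW at lon -28.25°, lat -27.875°.
Extended square 1, 3: +1·0.00833333° lon, +3·0.00416667° lat → SW at lon -28.2417°, lat -27.8625°.
Cell spans 0.00833333° lon × 0.00416667° lat. Centre is SW corner plus half of each.
latitude 27.86042° S, longitude 28.23750° W.

27.86042° S, 28.23750° W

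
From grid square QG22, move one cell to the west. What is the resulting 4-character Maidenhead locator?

QG12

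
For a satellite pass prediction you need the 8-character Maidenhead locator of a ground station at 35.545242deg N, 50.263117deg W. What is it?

Shift to the Maidenhead origin (180°W, 90°S): lon 129.73688, lat 125.54524.
Field: lon ⌊129.73688/20⌋ = 6 → G; lat ⌊125.54524/10⌋ = 12 → M.
Square: lon ⌊9.73688/2⌋ = 4; lat ⌊5.54524/1⌋ = 5.
Subsquare: lon ⌊1.73688/0.0833333⌋ = 20 → u; lat ⌊0.54524/0.0416667⌋ = 13 → n.
Extended square: lon ⌊0.07022/0.00833333⌋ = 8; lat ⌊0.00358/0.00416667⌋ = 0.

GM45un80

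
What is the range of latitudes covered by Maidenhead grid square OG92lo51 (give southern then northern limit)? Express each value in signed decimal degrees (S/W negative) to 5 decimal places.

-27.41250, -27.40833

Field O=14, G=6: +14·20° lon, +6·10° lat → SW at lon 100°, lat -30°.
Square 9, 2: +9·2° lon, +2·1° lat → SW at lon 118°, lat -28°.
Subsquare l=11, o=14: +11·0.0833333° lon, +14·0.0416667° lat → SW at lon 118.917°, lat -27.4167°.
Extended square 5, 1: +5·0.00833333° lon, +1·0.00416667° lat → SW at lon 118.958°, lat -27.4125°.
Cell spans 0.00833333° lon × 0.00416667° lat.
south -27.41250, north -27.40833.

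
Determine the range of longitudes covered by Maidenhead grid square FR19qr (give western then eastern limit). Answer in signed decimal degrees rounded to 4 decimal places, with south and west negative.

Field F=5, R=17: +5·20° lon, +17·10° lat → SW at lon -80°, lat 80°.
Square 1, 9: +1·2° lon, +9·1° lat → SW at lon -78°, lat 89°.
Subsquare q=16, r=17: +16·0.0833333° lon, +17·0.0416667° lat → SW at lon -76.6667°, lat 89.7083°.
Cell spans 0.0833333° lon × 0.0416667° lat.
west -76.6667, east -76.5833.

-76.6667, -76.5833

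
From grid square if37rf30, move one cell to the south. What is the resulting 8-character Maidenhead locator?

IF37re39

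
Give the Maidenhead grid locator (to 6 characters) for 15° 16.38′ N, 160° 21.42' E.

Add 180° to longitude and 90° to latitude: 340.3570, 105.2730.
Field: 340.3570/20 → 17 → R, 105.2730/10 → 10 → K; chars RK.
Square: 0.3570/2 → 0, 5.2730/1 → 5; chars 05.
Subsquare: 0.3570/0.0833333 → 4 → e, 0.2730/0.0416667 → 6 → g; chars eg.

RK05eg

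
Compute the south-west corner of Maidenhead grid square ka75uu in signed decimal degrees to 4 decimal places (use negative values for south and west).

Field K=10, A=0: +10·20° lon, +0·10° lat → SW at lon 20°, lat -90°.
Square 7, 5: +7·2° lon, +5·1° lat → SW at lon 34°, lat -85°.
Subsquare u=20, u=20: +20·0.0833333° lon, +20·0.0416667° lat → SW at lon 35.6667°, lat -84.1667°.
latitude -84.1667, longitude 35.6667.

-84.1667, 35.6667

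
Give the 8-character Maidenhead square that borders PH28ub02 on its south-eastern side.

Longitude extended square 0; +1 → 1.
Latitude extended square 2; −1 → 1.

PH28ub11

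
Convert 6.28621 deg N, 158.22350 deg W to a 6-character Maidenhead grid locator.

BJ06vg

Add 180° to longitude and 90° to latitude: 21.7765, 96.2862.
Field: 21.7765/20 → 1 → B, 96.2862/10 → 9 → J; chars BJ.
Square: 1.7765/2 → 0, 6.2862/1 → 6; chars 06.
Subsquare: 1.7765/0.0833333 → 21 → v, 0.2862/0.0416667 → 6 → g; chars vg.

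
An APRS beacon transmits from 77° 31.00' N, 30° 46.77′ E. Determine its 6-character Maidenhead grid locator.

Shift to the Maidenhead origin (180°W, 90°S): lon 210.7795, lat 167.5167.
Field: 210.7795/20 → 10 → K, 167.5167/10 → 16 → Q; chars KQ.
Square: 10.7795/2 → 5, 7.5167/1 → 7; chars 57.
Subsquare: 0.7795/0.0833333 → 9 → j, 0.5167/0.0416667 → 12 → m; chars jm.

KQ57jm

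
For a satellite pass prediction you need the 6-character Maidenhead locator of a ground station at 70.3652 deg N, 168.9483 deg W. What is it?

AQ50mi

Add 180° to longitude and 90° to latitude: 11.0517, 160.3652.
Field: 11.0517/20 → 0 → A, 160.3652/10 → 16 → Q; chars AQ.
Square: 11.0517/2 → 5, 0.3652/1 → 0; chars 50.
Subsquare: 1.0517/0.0833333 → 12 → m, 0.3652/0.0416667 → 8 → i; chars mi.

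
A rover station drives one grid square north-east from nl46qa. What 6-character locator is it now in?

Longitude subsquare q = 16; +1 → 17 = r.
Latitude subsquare a = 0; +1 → 1 = b.

NL46rb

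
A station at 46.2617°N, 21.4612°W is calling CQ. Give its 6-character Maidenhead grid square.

HN96gg

Offset from 180°W / 90°S: lon 158.5388°, lat 136.2617°.
Field: 158.5388/20 → 7 → H, 136.2617/10 → 13 → N; chars HN.
Square: 18.5388/2 → 9, 6.2617/1 → 6; chars 96.
Subsquare: 0.5388/0.0833333 → 6 → g, 0.2617/0.0416667 → 6 → g; chars gg.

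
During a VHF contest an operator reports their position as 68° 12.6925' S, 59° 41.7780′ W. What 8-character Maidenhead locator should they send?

GC01ds69

Shift to the Maidenhead origin (180°W, 90°S): lon 120.30370, lat 21.78846.
Field (20°×10°, letters A–R): 120.30370/20 → 6 → G, 21.78846/10 → 2 → C; chars GC.
Square (2°×1°, digits 0–9): 0.30370/2 → 0, 1.78846/1 → 1; chars 01.
Subsquare (5′×2.5′, letters a–x): 0.30370/0.0833333 → 3 → d, 0.78846/0.0416667 → 18 → s; chars ds.
Extended square (30″×15″, digits 0–9): 0.05370/0.00833333 → 6, 0.03846/0.00416667 → 9; chars 69.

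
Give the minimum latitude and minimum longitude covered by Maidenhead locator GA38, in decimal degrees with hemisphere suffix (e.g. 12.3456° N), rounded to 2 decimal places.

82.00° S, 54.00° W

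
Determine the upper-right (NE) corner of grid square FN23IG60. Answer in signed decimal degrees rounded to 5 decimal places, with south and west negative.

43.25417, -75.27500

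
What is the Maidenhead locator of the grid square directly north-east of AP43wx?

AP44xa

Longitude subsquare w = 22; +1 → 23 = x.
Latitude subsquare x = 23; +1 → 24, wraps to 0 = a, carry into square.
Latitude square 3; +1 → 4.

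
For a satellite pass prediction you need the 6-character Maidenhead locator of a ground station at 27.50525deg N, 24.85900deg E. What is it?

Add 180° to longitude and 90° to latitude: 204.8590, 117.5053.
Field: 204.8590/20 → 10 → K, 117.5053/10 → 11 → L; chars KL.
Square: 4.8590/2 → 2, 7.5053/1 → 7; chars 27.
Subsquare: 0.8590/0.0833333 → 10 → k, 0.5053/0.0416667 → 12 → m; chars km.

KL27km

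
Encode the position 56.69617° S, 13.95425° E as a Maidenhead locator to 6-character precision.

Shift to the Maidenhead origin (180°W, 90°S): lon 193.9543, lat 33.3038.
Field: 193.9543/20 → 9 → J, 33.3038/10 → 3 → D; chars JD.
Square: 13.9543/2 → 6, 3.3038/1 → 3; chars 63.
Subsquare: 1.9543/0.0833333 → 23 → x, 0.3038/0.0416667 → 7 → h; chars xh.

JD63xh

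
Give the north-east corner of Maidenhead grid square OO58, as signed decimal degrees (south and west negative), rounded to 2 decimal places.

59.00, 112.00

Field O=14, O=14: +14·20° lon, +14·10° lat → SW at lon 100°, lat 50°.
Square 5, 8: +5·2° lon, +8·1° lat → SW at lon 110°, lat 58°.
Cell spans 2° lon × 1° lat. NE corner is SW corner plus one full cell.
latitude 59.00, longitude 112.00.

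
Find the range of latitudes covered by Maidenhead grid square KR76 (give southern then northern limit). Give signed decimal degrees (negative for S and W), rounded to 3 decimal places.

86.000, 87.000

Field K=10, R=17: +10·20° lon, +17·10° lat → SW at lon 20°, lat 80°.
Square 7, 6: +7·2° lon, +6·1° lat → SW at lon 34°, lat 86°.
Cell spans 2° lon × 1° lat.
south 86.000, north 87.000.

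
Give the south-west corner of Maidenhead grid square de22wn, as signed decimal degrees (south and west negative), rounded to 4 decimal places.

-47.4583, -114.1667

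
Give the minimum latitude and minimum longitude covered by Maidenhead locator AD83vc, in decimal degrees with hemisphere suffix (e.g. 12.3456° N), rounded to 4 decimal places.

56.9167° S, 162.2500° W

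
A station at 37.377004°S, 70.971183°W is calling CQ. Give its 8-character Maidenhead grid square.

FF42mo39

Shift to the Maidenhead origin (180°W, 90°S): lon 109.02882, lat 52.62300.
Field (20°×10°, letters A–R): lon ⌊109.02882/20⌋ = 5 → F; lat ⌊52.62300/10⌋ = 5 → F.
Square (2°×1°, digits 0–9): lon ⌊9.02882/2⌋ = 4; lat ⌊2.62300/1⌋ = 2.
Subsquare (5′×2.5′, letters a–x): lon ⌊1.02882/0.0833333⌋ = 12 → m; lat ⌊0.62300/0.0416667⌋ = 14 → o.
Extended square (30″×15″, digits 0–9): lon ⌊0.02882/0.00833333⌋ = 3; lat ⌊0.03966/0.00416667⌋ = 9.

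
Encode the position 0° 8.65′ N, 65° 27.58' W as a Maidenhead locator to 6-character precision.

Offset from 180°W / 90°S: lon 114.5403°, lat 90.1442°.
Field (20°×10°, letters A–R): 114.5403/20 → 5 → F, 90.1442/10 → 9 → J; chars FJ.
Square (2°×1°, digits 0–9): 14.5403/2 → 7, 0.1442/1 → 0; chars 70.
Subsquare (5′×2.5′, letters a–x): 0.5403/0.0833333 → 6 → g, 0.1442/0.0416667 → 3 → d; chars gd.

FJ70gd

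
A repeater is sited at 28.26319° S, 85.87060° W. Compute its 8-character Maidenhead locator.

EG71br56

Offset from 180°W / 90°S: lon 94.12940°, lat 61.73681°.
Field: 94.12940/20 → 4 → E, 61.73681/10 → 6 → G; chars EG.
Square: 14.12940/2 → 7, 1.73681/1 → 1; chars 71.
Subsquare: 0.12940/0.0833333 → 1 → b, 0.73681/0.0416667 → 17 → r; chars br.
Extended square: 0.04607/0.00833333 → 5, 0.02848/0.00416667 → 6; chars 56.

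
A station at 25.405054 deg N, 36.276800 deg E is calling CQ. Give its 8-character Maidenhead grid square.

Shift to the Maidenhead origin (180°W, 90°S): lon 216.27680, lat 115.40505.
Field: lon ⌊216.27680/20⌋ = 10 → K; lat ⌊115.40505/10⌋ = 11 → L.
Square: lon ⌊16.27680/2⌋ = 8; lat ⌊5.40505/1⌋ = 5.
Subsquare: lon ⌊0.27680/0.0833333⌋ = 3 → d; lat ⌊0.40505/0.0416667⌋ = 9 → j.
Extended square: lon ⌊0.02680/0.00833333⌋ = 3; lat ⌊0.03005/0.00416667⌋ = 7.

KL85dj37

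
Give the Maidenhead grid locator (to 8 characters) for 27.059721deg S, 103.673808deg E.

OG12uw05

Shift to the Maidenhead origin (180°W, 90°S): lon 283.67381, lat 62.94028.
Field: lon ⌊283.67381/20⌋ = 14 → O; lat ⌊62.94028/10⌋ = 6 → G.
Square: lon ⌊3.67381/2⌋ = 1; lat ⌊2.94028/1⌋ = 2.
Subsquare: lon ⌊1.67381/0.0833333⌋ = 20 → u; lat ⌊0.94028/0.0416667⌋ = 22 → w.
Extended square: lon ⌊0.00714/0.00833333⌋ = 0; lat ⌊0.02361/0.00416667⌋ = 5.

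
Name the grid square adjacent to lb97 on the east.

Longitude square 9; +1 → 10, wraps to 0, carry into field.
Longitude field L = 11; +1 → 12 = M.
The latitude characters are unchanged.

MB07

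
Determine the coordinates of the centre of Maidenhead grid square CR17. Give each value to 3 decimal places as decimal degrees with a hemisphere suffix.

87.500° N, 137.000° W

Field C=2, R=17: +2·20° lon, +17·10° lat → SW at lon -140°, lat 80°.
Square 1, 7: +1·2° lon, +7·1° lat → SW at lon -138°, lat 87°.
Cell spans 2° lon × 1° lat. Centre is SW corner plus half of each.
latitude 87.500° N, longitude 137.000° W.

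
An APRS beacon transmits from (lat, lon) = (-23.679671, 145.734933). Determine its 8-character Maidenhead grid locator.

Shift to the Maidenhead origin (180°W, 90°S): lon 325.73493, lat 66.32033.
Field: lon ⌊325.73493/20⌋ = 16 → Q; lat ⌊66.32033/10⌋ = 6 → G.
Square: lon ⌊5.73493/2⌋ = 2; lat ⌊6.32033/1⌋ = 6.
Subsquare: lon ⌊1.73493/0.0833333⌋ = 20 → u; lat ⌊0.32033/0.0416667⌋ = 7 → h.
Extended square: lon ⌊0.06827/0.00833333⌋ = 8; lat ⌊0.02866/0.00416667⌋ = 6.

QG26uh86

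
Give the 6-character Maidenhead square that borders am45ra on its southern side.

AM44rx

Latitude subsquare a = 0; −1 → -1, wraps to 23 = x, carry into square.
Latitude square 5; −1 → 4.
The longitude characters are unchanged.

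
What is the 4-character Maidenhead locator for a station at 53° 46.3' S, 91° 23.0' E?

Shift to the Maidenhead origin (180°W, 90°S): lon 271.38, lat 36.23.
Field: 271.38/20 → 13 → N, 36.23/10 → 3 → D; chars ND.
Square: 11.38/2 → 5, 6.23/1 → 6; chars 56.

ND56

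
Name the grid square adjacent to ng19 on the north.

Latitude square 9; +1 → 10, wraps to 0, carry into field.
Latitude field G = 6; +1 → 7 = H.
The longitude characters are unchanged.

NH10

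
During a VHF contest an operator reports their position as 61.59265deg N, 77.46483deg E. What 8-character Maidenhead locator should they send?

Offset from 180°W / 90°S: lon 257.46483°, lat 151.59265°.
Field: lon ⌊257.46483/20⌋ = 12 → M; lat ⌊151.59265/10⌋ = 15 → P.
Square: lon ⌊17.46483/2⌋ = 8; lat ⌊1.59265/1⌋ = 1.
Subsquare: lon ⌊1.46483/0.0833333⌋ = 17 → r; lat ⌊0.59265/0.0416667⌋ = 14 → o.
Extended square: lon ⌊0.04816/0.00833333⌋ = 5; lat ⌊0.00932/0.00416667⌋ = 2.

MP81ro52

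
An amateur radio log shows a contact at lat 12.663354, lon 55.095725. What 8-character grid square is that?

LK72np19

Add 180° to longitude and 90° to latitude: 235.09573, 102.66335.
Field: lon ⌊235.09573/20⌋ = 11 → L; lat ⌊102.66335/10⌋ = 10 → K.
Square: lon ⌊15.09573/2⌋ = 7; lat ⌊2.66335/1⌋ = 2.
Subsquare: lon ⌊1.09573/0.0833333⌋ = 13 → n; lat ⌊0.66335/0.0416667⌋ = 15 → p.
Extended square: lon ⌊0.01239/0.00833333⌋ = 1; lat ⌊0.03835/0.00416667⌋ = 9.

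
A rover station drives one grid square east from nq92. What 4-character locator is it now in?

Longitude square 9; +1 → 10, wraps to 0, carry into field.
Longitude field N = 13; +1 → 14 = O.
The latitude characters are unchanged.

OQ02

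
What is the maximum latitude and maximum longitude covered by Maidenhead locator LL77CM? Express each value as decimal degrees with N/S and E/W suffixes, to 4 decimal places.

27.5417° N, 54.2500° E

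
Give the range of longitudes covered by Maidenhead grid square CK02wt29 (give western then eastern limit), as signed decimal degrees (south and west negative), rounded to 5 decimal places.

Field C=2, K=10: +2·20° lon, +10·10° lat → SW at lon -140°, lat 10°.
Square 0, 2: +0·2° lon, +2·1° lat → SW at lon -140°, lat 12°.
Subsquare w=22, t=19: +22·0.0833333° lon, +19·0.0416667° lat → SW at lon -138.167°, lat 12.7917°.
Extended square 2, 9: +2·0.00833333° lon, +9·0.00416667° lat → SW at lon -138.15°, lat 12.8292°.
Cell spans 0.00833333° lon × 0.00416667° lat.
west -138.15000, east -138.14167.

-138.15000, -138.14167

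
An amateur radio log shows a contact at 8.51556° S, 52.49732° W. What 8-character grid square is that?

GI31sl06

Add 180° to longitude and 90° to latitude: 127.50268, 81.48444.
Field: 127.50268/20 → 6 → G, 81.48444/10 → 8 → I; chars GI.
Square: 7.50268/2 → 3, 1.48444/1 → 1; chars 31.
Subsquare: 1.50268/0.0833333 → 18 → s, 0.48444/0.0416667 → 11 → l; chars sl.
Extended square: 0.00268/0.00833333 → 0, 0.02611/0.00416667 → 6; chars 06.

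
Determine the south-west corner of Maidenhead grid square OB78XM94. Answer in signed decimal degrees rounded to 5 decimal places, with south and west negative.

-71.48333, 115.99167

Field O=14, B=1: +14·20° lon, +1·10° lat → SW at lon 100°, lat -80°.
Square 7, 8: +7·2° lon, +8·1° lat → SW at lon 114°, lat -72°.
Subsquare x=23, m=12: +23·0.0833333° lon, +12·0.0416667° lat → SW at lon 115.917°, lat -71.5°.
Extended square 9, 4: +9·0.00833333° lon, +4·0.00416667° lat → SW at lon 115.992°, lat -71.4833°.
latitude -71.48333, longitude 115.99167.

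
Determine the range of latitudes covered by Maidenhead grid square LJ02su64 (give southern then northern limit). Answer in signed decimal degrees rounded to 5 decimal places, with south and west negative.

2.85000, 2.85417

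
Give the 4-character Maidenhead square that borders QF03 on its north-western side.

PF94

Longitude square 0; −1 → -1, wraps to 9, carry into field.
Longitude field Q = 16; −1 → 15 = P.
Latitude square 3; +1 → 4.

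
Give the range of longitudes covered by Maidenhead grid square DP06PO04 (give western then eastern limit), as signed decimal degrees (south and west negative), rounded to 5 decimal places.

-118.75000, -118.74167

Field D=3, P=15: +3·20° lon, +15·10° lat → SW at lon -120°, lat 60°.
Square 0, 6: +0·2° lon, +6·1° lat → SW at lon -120°, lat 66°.
Subsquare p=15, o=14: +15·0.0833333° lon, +14·0.0416667° lat → SW at lon -118.75°, lat 66.5833°.
Extended square 0, 4: +0·0.00833333° lon, +4·0.00416667° lat → SW at lon -118.75°, lat 66.6°.
Cell spans 0.00833333° lon × 0.00416667° lat.
west -118.75000, east -118.74167.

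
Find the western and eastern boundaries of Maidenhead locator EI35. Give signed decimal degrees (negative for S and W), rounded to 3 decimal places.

-94.000, -92.000

Field E=4, I=8: +4·20° lon, +8·10° lat → SW at lon -100°, lat -10°.
Square 3, 5: +3·2° lon, +5·1° lat → SW at lon -94°, lat -5°.
Cell spans 2° lon × 1° lat.
west -94.000, east -92.000.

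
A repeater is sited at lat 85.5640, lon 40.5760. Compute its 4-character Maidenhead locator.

Shift to the Maidenhead origin (180°W, 90°S): lon 220.58, lat 175.56.
Field: lon ⌊220.58/20⌋ = 11 → L; lat ⌊175.56/10⌋ = 17 → R.
Square: lon ⌊0.58/2⌋ = 0; lat ⌊5.56/1⌋ = 5.

LR05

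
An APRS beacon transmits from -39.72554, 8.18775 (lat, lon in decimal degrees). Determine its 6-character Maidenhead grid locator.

JF40cg

Shift to the Maidenhead origin (180°W, 90°S): lon 188.1877, lat 50.2745.
Field: 188.1877/20 → 9 → J, 50.2745/10 → 5 → F; chars JF.
Square: 8.1877/2 → 4, 0.2745/1 → 0; chars 40.
Subsquare: 0.1877/0.0833333 → 2 → c, 0.2745/0.0416667 → 6 → g; chars cg.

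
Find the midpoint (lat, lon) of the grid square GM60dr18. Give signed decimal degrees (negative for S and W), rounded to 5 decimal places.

Field G=6, M=12: +6·20° lon, +12·10° lat → SW at lon -60°, lat 30°.
Square 6, 0: +6·2° lon, +0·1° lat → SW at lon -48°, lat 30°.
Subsquare d=3, r=17: +3·0.0833333° lon, +17·0.0416667° lat → SW at lon -47.75°, lat 30.7083°.
Extended square 1, 8: +1·0.00833333° lon, +8·0.00416667° lat → SW at lon -47.7417°, lat 30.7417°.
Cell spans 0.00833333° lon × 0.00416667° lat. Centre is SW corner plus half of each.
latitude 30.74375, longitude -47.73750.

30.74375, -47.73750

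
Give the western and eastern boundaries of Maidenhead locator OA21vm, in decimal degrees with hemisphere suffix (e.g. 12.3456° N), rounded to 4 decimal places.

105.7500° E, 105.8333° E

Field O=14, A=0: +14·20° lon, +0·10° lat → SW at lon 100°, lat -90°.
Square 2, 1: +2·2° lon, +1·1° lat → SW at lon 104°, lat -89°.
Subsquare v=21, m=12: +21·0.0833333° lon, +12·0.0416667° lat → SW at lon 105.75°, lat -88.5°.
Cell spans 0.0833333° lon × 0.0416667° lat.
west 105.7500° E, east 105.8333° E.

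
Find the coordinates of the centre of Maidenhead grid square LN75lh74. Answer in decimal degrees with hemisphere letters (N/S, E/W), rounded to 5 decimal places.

45.31042° N, 54.97917° E

Field L=11, N=13: +11·20° lon, +13·10° lat → SW at lon 40°, lat 40°.
Square 7, 5: +7·2° lon, +5·1° lat → SW at lon 54°, lat 45°.
Subsquare l=11, h=7: +11·0.0833333° lon, +7·0.0416667° lat → SW at lon 54.9167°, lat 45.2917°.
Extended square 7, 4: +7·0.00833333° lon, +4·0.00416667° lat → SW at lon 54.975°, lat 45.3083°.
Cell spans 0.00833333° lon × 0.00416667° lat. Centre is SW corner plus half of each.
latitude 45.31042° N, longitude 54.97917° E.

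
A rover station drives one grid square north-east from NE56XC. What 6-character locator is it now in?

NE66ad

Longitude subsquare x = 23; +1 → 24, wraps to 0 = a, carry into square.
Longitude square 5; +1 → 6.
Latitude subsquare c = 2; +1 → 3 = d.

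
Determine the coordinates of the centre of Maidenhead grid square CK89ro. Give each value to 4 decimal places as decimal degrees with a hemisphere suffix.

19.6042° N, 122.5417° W

Field C=2, K=10: +2·20° lon, +10·10° lat → SW at lon -140°, lat 10°.
Square 8, 9: +8·2° lon, +9·1° lat → SW at lon -124°, lat 19°.
Subsquare r=17, o=14: +17·0.0833333° lon, +14·0.0416667° lat → SW at lon -122.583°, lat 19.5833°.
Cell spans 0.0833333° lon × 0.0416667° lat. Centre is SW corner plus half of each.
latitude 19.6042° N, longitude 122.5417° W.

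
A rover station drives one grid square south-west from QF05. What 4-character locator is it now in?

PF94

Longitude square 0; −1 → -1, wraps to 9, carry into field.
Longitude field Q = 16; −1 → 15 = P.
Latitude square 5; −1 → 4.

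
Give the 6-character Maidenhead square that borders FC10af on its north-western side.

FC00xg

Longitude subsquare a = 0; −1 → -1, wraps to 23 = x, carry into square.
Longitude square 1; −1 → 0.
Latitude subsquare f = 5; +1 → 6 = g.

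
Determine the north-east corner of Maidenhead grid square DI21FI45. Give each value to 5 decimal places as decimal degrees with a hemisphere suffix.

8.64167° S, 115.54167° W

Field D=3, I=8: +3·20° lon, +8·10° lat → SW at lon -120°, lat -10°.
Square 2, 1: +2·2° lon, +1·1° lat → SW at lon -116°, lat -9°.
Subsquare f=5, i=8: +5·0.0833333° lon, +8·0.0416667° lat → SW at lon -115.583°, lat -8.66667°.
Extended square 4, 5: +4·0.00833333° lon, +5·0.00416667° lat → SW at lon -115.55°, lat -8.64583°.
Cell spans 0.00833333° lon × 0.00416667° lat. NE corner is SW corner plus one full cell.
latitude 8.64167° S, longitude 115.54167° W.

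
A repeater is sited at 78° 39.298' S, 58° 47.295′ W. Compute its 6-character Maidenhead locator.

GB01oi

Shift to the Maidenhead origin (180°W, 90°S): lon 121.2117, lat 11.3450.
Field: 121.2117/20 → 6 → G, 11.3450/10 → 1 → B; chars GB.
Square: 1.2117/2 → 0, 1.3450/1 → 1; chars 01.
Subsquare: 1.2117/0.0833333 → 14 → o, 0.3450/0.0416667 → 8 → i; chars oi.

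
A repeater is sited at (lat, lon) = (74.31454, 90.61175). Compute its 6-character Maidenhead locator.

NQ54hh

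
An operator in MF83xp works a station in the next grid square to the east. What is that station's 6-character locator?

MF93ap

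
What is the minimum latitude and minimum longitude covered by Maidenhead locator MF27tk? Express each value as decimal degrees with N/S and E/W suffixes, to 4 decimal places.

32.5833° S, 65.5833° E

Field M=12, F=5: +12·20° lon, +5·10° lat → SW at lon 60°, lat -40°.
Square 2, 7: +2·2° lon, +7·1° lat → SW at lon 64°, lat -33°.
Subsquare t=19, k=10: +19·0.0833333° lon, +10·0.0416667° lat → SW at lon 65.5833°, lat -32.5833°.
latitude 32.5833° S, longitude 65.5833° E.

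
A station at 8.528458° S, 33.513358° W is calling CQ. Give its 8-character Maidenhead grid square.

HI31fl83

Offset from 180°W / 90°S: lon 146.48664°, lat 81.47154°.
Field: lon ⌊146.48664/20⌋ = 7 → H; lat ⌊81.47154/10⌋ = 8 → I.
Square: lon ⌊6.48664/2⌋ = 3; lat ⌊1.47154/1⌋ = 1.
Subsquare: lon ⌊0.48664/0.0833333⌋ = 5 → f; lat ⌊0.47154/0.0416667⌋ = 11 → l.
Extended square: lon ⌊0.06998/0.00833333⌋ = 8; lat ⌊0.01321/0.00416667⌋ = 3.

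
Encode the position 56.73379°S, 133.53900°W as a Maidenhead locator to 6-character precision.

Shift to the Maidenhead origin (180°W, 90°S): lon 46.4610, lat 33.2662.
Field: lon ⌊46.4610/20⌋ = 2 → C; lat ⌊33.2662/10⌋ = 3 → D.
Square: lon ⌊6.4610/2⌋ = 3; lat ⌊3.2662/1⌋ = 3.
Subsquare: lon ⌊0.4610/0.0833333⌋ = 5 → f; lat ⌊0.2662/0.0416667⌋ = 6 → g.

CD33fg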